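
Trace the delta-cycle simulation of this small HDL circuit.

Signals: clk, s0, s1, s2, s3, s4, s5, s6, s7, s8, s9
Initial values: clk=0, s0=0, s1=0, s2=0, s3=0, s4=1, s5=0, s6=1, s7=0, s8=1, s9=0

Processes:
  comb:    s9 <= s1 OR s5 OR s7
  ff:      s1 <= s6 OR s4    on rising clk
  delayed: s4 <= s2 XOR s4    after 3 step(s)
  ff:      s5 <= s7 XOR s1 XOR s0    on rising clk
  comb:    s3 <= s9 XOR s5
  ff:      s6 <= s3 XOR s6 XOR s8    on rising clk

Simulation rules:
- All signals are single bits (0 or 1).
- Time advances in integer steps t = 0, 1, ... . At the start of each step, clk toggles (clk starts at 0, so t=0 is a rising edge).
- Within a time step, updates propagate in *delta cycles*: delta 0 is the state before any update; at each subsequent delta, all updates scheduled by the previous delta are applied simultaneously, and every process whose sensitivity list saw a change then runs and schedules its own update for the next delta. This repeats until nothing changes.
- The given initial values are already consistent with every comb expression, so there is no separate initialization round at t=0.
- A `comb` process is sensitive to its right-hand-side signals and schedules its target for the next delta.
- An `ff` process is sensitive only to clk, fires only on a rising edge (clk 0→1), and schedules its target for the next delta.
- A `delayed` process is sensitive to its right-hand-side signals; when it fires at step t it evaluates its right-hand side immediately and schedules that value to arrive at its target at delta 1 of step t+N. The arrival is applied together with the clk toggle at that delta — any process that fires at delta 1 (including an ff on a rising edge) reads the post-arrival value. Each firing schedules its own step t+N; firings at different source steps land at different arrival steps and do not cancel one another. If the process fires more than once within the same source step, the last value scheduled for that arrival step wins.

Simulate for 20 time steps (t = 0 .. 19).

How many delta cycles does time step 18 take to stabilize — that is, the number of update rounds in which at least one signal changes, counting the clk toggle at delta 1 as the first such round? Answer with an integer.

t0.Δ0 s0=0 s3=0 s2=0 s9=0 s1=0 s6=1 s4=1 s8=1 s5=0 s7=0 clk=0
t0.Δ1 s0=0 s3=0 s2=0 s9=0 s1=0 s6=1 s4=1 s8=1 s5=0 s7=0 clk=1
t0.Δ2 s0=0 s3=0 s2=0 s9=0 s1=1 s6=0 s4=1 s8=1 s5=0 s7=0 clk=1
t0.Δ3 s0=0 s3=0 s2=0 s9=1 s1=1 s6=0 s4=1 s8=1 s5=0 s7=0 clk=1
t0.Δ4 s0=0 s3=1 s2=0 s9=1 s1=1 s6=0 s4=1 s8=1 s5=0 s7=0 clk=1
t1.Δ0 s0=0 s3=1 s2=0 s9=1 s1=1 s6=0 s4=1 s8=1 s5=0 s7=0 clk=1
t1.Δ1 s0=0 s3=1 s2=0 s9=1 s1=1 s6=0 s4=1 s8=1 s5=0 s7=0 clk=0
t2.Δ0 s0=0 s3=1 s2=0 s9=1 s1=1 s6=0 s4=1 s8=1 s5=0 s7=0 clk=0
t2.Δ1 s0=0 s3=1 s2=0 s9=1 s1=1 s6=0 s4=1 s8=1 s5=0 s7=0 clk=1
t2.Δ2 s0=0 s3=1 s2=0 s9=1 s1=1 s6=0 s4=1 s8=1 s5=1 s7=0 clk=1
t2.Δ3 s0=0 s3=0 s2=0 s9=1 s1=1 s6=0 s4=1 s8=1 s5=1 s7=0 clk=1
t3.Δ0 s0=0 s3=0 s2=0 s9=1 s1=1 s6=0 s4=1 s8=1 s5=1 s7=0 clk=1
t3.Δ1 s0=0 s3=0 s2=0 s9=1 s1=1 s6=0 s4=1 s8=1 s5=1 s7=0 clk=0
t4.Δ0 s0=0 s3=0 s2=0 s9=1 s1=1 s6=0 s4=1 s8=1 s5=1 s7=0 clk=0
t4.Δ1 s0=0 s3=0 s2=0 s9=1 s1=1 s6=0 s4=1 s8=1 s5=1 s7=0 clk=1
t4.Δ2 s0=0 s3=0 s2=0 s9=1 s1=1 s6=1 s4=1 s8=1 s5=1 s7=0 clk=1
t5.Δ0 s0=0 s3=0 s2=0 s9=1 s1=1 s6=1 s4=1 s8=1 s5=1 s7=0 clk=1
t5.Δ1 s0=0 s3=0 s2=0 s9=1 s1=1 s6=1 s4=1 s8=1 s5=1 s7=0 clk=0
t6.Δ0 s0=0 s3=0 s2=0 s9=1 s1=1 s6=1 s4=1 s8=1 s5=1 s7=0 clk=0
t6.Δ1 s0=0 s3=0 s2=0 s9=1 s1=1 s6=1 s4=1 s8=1 s5=1 s7=0 clk=1
t6.Δ2 s0=0 s3=0 s2=0 s9=1 s1=1 s6=0 s4=1 s8=1 s5=1 s7=0 clk=1
t7.Δ0 s0=0 s3=0 s2=0 s9=1 s1=1 s6=0 s4=1 s8=1 s5=1 s7=0 clk=1
t7.Δ1 s0=0 s3=0 s2=0 s9=1 s1=1 s6=0 s4=1 s8=1 s5=1 s7=0 clk=0
t8.Δ0 s0=0 s3=0 s2=0 s9=1 s1=1 s6=0 s4=1 s8=1 s5=1 s7=0 clk=0
t8.Δ1 s0=0 s3=0 s2=0 s9=1 s1=1 s6=0 s4=1 s8=1 s5=1 s7=0 clk=1
t8.Δ2 s0=0 s3=0 s2=0 s9=1 s1=1 s6=1 s4=1 s8=1 s5=1 s7=0 clk=1
t9.Δ0 s0=0 s3=0 s2=0 s9=1 s1=1 s6=1 s4=1 s8=1 s5=1 s7=0 clk=1
t9.Δ1 s0=0 s3=0 s2=0 s9=1 s1=1 s6=1 s4=1 s8=1 s5=1 s7=0 clk=0
t10.Δ0 s0=0 s3=0 s2=0 s9=1 s1=1 s6=1 s4=1 s8=1 s5=1 s7=0 clk=0
t10.Δ1 s0=0 s3=0 s2=0 s9=1 s1=1 s6=1 s4=1 s8=1 s5=1 s7=0 clk=1
t10.Δ2 s0=0 s3=0 s2=0 s9=1 s1=1 s6=0 s4=1 s8=1 s5=1 s7=0 clk=1
t11.Δ0 s0=0 s3=0 s2=0 s9=1 s1=1 s6=0 s4=1 s8=1 s5=1 s7=0 clk=1
t11.Δ1 s0=0 s3=0 s2=0 s9=1 s1=1 s6=0 s4=1 s8=1 s5=1 s7=0 clk=0
t12.Δ0 s0=0 s3=0 s2=0 s9=1 s1=1 s6=0 s4=1 s8=1 s5=1 s7=0 clk=0
t12.Δ1 s0=0 s3=0 s2=0 s9=1 s1=1 s6=0 s4=1 s8=1 s5=1 s7=0 clk=1
t12.Δ2 s0=0 s3=0 s2=0 s9=1 s1=1 s6=1 s4=1 s8=1 s5=1 s7=0 clk=1
t13.Δ0 s0=0 s3=0 s2=0 s9=1 s1=1 s6=1 s4=1 s8=1 s5=1 s7=0 clk=1
t13.Δ1 s0=0 s3=0 s2=0 s9=1 s1=1 s6=1 s4=1 s8=1 s5=1 s7=0 clk=0
t14.Δ0 s0=0 s3=0 s2=0 s9=1 s1=1 s6=1 s4=1 s8=1 s5=1 s7=0 clk=0
t14.Δ1 s0=0 s3=0 s2=0 s9=1 s1=1 s6=1 s4=1 s8=1 s5=1 s7=0 clk=1
t14.Δ2 s0=0 s3=0 s2=0 s9=1 s1=1 s6=0 s4=1 s8=1 s5=1 s7=0 clk=1
t15.Δ0 s0=0 s3=0 s2=0 s9=1 s1=1 s6=0 s4=1 s8=1 s5=1 s7=0 clk=1
t15.Δ1 s0=0 s3=0 s2=0 s9=1 s1=1 s6=0 s4=1 s8=1 s5=1 s7=0 clk=0
t16.Δ0 s0=0 s3=0 s2=0 s9=1 s1=1 s6=0 s4=1 s8=1 s5=1 s7=0 clk=0
t16.Δ1 s0=0 s3=0 s2=0 s9=1 s1=1 s6=0 s4=1 s8=1 s5=1 s7=0 clk=1
t16.Δ2 s0=0 s3=0 s2=0 s9=1 s1=1 s6=1 s4=1 s8=1 s5=1 s7=0 clk=1
t17.Δ0 s0=0 s3=0 s2=0 s9=1 s1=1 s6=1 s4=1 s8=1 s5=1 s7=0 clk=1
t17.Δ1 s0=0 s3=0 s2=0 s9=1 s1=1 s6=1 s4=1 s8=1 s5=1 s7=0 clk=0
t18.Δ0 s0=0 s3=0 s2=0 s9=1 s1=1 s6=1 s4=1 s8=1 s5=1 s7=0 clk=0
t18.Δ1 s0=0 s3=0 s2=0 s9=1 s1=1 s6=1 s4=1 s8=1 s5=1 s7=0 clk=1
t18.Δ2 s0=0 s3=0 s2=0 s9=1 s1=1 s6=0 s4=1 s8=1 s5=1 s7=0 clk=1
t19.Δ0 s0=0 s3=0 s2=0 s9=1 s1=1 s6=0 s4=1 s8=1 s5=1 s7=0 clk=1
t19.Δ1 s0=0 s3=0 s2=0 s9=1 s1=1 s6=0 s4=1 s8=1 s5=1 s7=0 clk=0

2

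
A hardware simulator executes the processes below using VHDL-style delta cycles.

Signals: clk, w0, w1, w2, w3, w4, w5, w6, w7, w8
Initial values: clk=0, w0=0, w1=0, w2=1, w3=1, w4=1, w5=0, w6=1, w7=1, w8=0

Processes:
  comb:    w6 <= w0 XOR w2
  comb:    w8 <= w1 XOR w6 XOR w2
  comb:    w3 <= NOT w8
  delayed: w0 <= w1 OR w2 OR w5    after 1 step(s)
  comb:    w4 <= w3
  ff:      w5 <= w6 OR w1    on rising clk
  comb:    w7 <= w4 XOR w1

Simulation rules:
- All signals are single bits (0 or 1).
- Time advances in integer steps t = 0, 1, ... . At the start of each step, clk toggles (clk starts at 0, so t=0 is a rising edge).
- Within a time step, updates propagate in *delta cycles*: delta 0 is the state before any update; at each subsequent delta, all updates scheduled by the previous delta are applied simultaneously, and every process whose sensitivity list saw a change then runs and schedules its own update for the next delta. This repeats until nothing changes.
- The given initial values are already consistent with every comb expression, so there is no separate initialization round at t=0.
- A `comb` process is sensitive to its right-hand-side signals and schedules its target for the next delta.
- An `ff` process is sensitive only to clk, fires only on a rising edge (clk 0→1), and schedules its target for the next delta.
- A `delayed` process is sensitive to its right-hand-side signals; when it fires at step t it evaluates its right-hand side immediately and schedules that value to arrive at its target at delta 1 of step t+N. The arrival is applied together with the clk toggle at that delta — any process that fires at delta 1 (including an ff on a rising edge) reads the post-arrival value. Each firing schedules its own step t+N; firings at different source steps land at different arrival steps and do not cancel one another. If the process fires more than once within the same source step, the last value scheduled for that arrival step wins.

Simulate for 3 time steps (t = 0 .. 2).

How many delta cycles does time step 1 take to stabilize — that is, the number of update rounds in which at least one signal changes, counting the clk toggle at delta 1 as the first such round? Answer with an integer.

t0.Δ0 clk=0 w5=0 w7=1 w3=1 w2=1 w8=0 w4=1 w6=1 w1=0 w0=0
t0.Δ1 clk=1 w5=0 w7=1 w3=1 w2=1 w8=0 w4=1 w6=1 w1=0 w0=0
t0.Δ2 clk=1 w5=1 w7=1 w3=1 w2=1 w8=0 w4=1 w6=1 w1=0 w0=0
t1.Δ0 clk=1 w5=1 w7=1 w3=1 w2=1 w8=0 w4=1 w6=1 w1=0 w0=0
t1.Δ1 clk=0 w5=1 w7=1 w3=1 w2=1 w8=0 w4=1 w6=1 w1=0 w0=1
t1.Δ2 clk=0 w5=1 w7=1 w3=1 w2=1 w8=0 w4=1 w6=0 w1=0 w0=1
t1.Δ3 clk=0 w5=1 w7=1 w3=1 w2=1 w8=1 w4=1 w6=0 w1=0 w0=1
t1.Δ4 clk=0 w5=1 w7=1 w3=0 w2=1 w8=1 w4=1 w6=0 w1=0 w0=1
t1.Δ5 clk=0 w5=1 w7=1 w3=0 w2=1 w8=1 w4=0 w6=0 w1=0 w0=1
t1.Δ6 clk=0 w5=1 w7=0 w3=0 w2=1 w8=1 w4=0 w6=0 w1=0 w0=1
t2.Δ0 clk=0 w5=1 w7=0 w3=0 w2=1 w8=1 w4=0 w6=0 w1=0 w0=1
t2.Δ1 clk=1 w5=1 w7=0 w3=0 w2=1 w8=1 w4=0 w6=0 w1=0 w0=1
t2.Δ2 clk=1 w5=0 w7=0 w3=0 w2=1 w8=1 w4=0 w6=0 w1=0 w0=1

6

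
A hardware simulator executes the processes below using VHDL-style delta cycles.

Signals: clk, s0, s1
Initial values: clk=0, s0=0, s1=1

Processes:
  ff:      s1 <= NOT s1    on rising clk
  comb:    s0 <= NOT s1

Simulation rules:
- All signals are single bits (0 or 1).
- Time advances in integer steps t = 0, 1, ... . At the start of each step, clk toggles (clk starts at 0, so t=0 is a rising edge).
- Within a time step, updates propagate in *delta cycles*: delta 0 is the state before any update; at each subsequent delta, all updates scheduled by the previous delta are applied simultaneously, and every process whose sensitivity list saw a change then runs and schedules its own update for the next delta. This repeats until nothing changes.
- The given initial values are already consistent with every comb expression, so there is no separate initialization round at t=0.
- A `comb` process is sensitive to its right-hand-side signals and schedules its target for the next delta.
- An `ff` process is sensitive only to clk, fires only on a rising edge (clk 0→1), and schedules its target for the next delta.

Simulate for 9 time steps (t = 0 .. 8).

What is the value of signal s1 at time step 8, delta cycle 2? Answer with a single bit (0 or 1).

0

t=0 Δ0: s0=0 clk=0 s1=1
  Δ1: clk:0→1
  Δ2: s1:1→0
  Δ3: s0:0→1
  (3Δ to stable)
t=1 Δ0: s0=1 clk=1 s1=0
  Δ1: clk:1→0
  (1Δ to stable)
t=2 Δ0: s0=1 clk=0 s1=0
  Δ1: clk:0→1
  Δ2: s1:0→1
  Δ3: s0:1→0
  (3Δ to stable)
t=3 Δ0: s0=0 clk=1 s1=1
  Δ1: clk:1→0
  (1Δ to stable)
t=4 Δ0: s0=0 clk=0 s1=1
  Δ1: clk:0→1
  Δ2: s1:1→0
  Δ3: s0:0→1
  (3Δ to stable)
t=5 Δ0: s0=1 clk=1 s1=0
  Δ1: clk:1→0
  (1Δ to stable)
t=6 Δ0: s0=1 clk=0 s1=0
  Δ1: clk:0→1
  Δ2: s1:0→1
  Δ3: s0:1→0
  (3Δ to stable)
t=7 Δ0: s0=0 clk=1 s1=1
  Δ1: clk:1→0
  (1Δ to stable)
t=8 Δ0: s0=0 clk=0 s1=1
  Δ1: clk:0→1
  Δ2: s1:1→0
  Δ3: s0:0→1
  (3Δ to stable)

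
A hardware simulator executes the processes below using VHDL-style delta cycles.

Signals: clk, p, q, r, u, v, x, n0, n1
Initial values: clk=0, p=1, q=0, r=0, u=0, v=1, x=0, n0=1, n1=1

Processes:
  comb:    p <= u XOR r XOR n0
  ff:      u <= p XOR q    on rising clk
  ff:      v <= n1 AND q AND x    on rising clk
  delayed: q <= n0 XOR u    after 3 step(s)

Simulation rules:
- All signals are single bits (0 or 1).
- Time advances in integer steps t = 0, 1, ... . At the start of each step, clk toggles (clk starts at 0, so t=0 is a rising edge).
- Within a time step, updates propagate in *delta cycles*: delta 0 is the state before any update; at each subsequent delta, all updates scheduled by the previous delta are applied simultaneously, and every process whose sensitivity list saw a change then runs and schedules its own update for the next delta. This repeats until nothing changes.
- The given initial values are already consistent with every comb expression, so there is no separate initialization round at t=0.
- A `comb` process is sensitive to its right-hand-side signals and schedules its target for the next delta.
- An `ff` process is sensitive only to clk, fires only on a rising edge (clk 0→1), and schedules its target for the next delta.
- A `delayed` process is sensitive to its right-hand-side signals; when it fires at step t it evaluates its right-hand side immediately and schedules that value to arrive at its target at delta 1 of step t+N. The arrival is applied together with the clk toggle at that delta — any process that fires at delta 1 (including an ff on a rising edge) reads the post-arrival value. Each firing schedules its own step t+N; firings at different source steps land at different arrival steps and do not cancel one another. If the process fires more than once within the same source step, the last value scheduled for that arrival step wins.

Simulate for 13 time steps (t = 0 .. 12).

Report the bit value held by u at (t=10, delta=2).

1

[bits: x,n0,v,clk,q,p,n1,r,u]
t=0: Δ0=011001100 Δ1=011101100 Δ2=010101101 Δ3=010100101 | 3Δ
t=1: Δ0=010100101 Δ1=010000101 | 1Δ
t=2: Δ0=010000101 Δ1=010100101 Δ2=010100100 Δ3=010101100 | 3Δ
t=3: Δ0=010101100 Δ1=010001100 | 1Δ
t=4: Δ0=010001100 Δ1=010101100 Δ2=010101101 Δ3=010100101 | 3Δ
t=5: Δ0=010100101 Δ1=010010101 | 1Δ
t=6: Δ0=010010101 Δ1=010110101 | 1Δ
t=7: Δ0=010110101 Δ1=010000101 | 1Δ
t=8: Δ0=010000101 Δ1=010100101 Δ2=010100100 Δ3=010101100 | 3Δ
t=9: Δ0=010101100 Δ1=010001100 | 1Δ
t=10: Δ0=010001100 Δ1=010101100 Δ2=010101101 Δ3=010100101 | 3Δ
t=11: Δ0=010100101 Δ1=010010101 | 1Δ
t=12: Δ0=010010101 Δ1=010110101 | 1Δ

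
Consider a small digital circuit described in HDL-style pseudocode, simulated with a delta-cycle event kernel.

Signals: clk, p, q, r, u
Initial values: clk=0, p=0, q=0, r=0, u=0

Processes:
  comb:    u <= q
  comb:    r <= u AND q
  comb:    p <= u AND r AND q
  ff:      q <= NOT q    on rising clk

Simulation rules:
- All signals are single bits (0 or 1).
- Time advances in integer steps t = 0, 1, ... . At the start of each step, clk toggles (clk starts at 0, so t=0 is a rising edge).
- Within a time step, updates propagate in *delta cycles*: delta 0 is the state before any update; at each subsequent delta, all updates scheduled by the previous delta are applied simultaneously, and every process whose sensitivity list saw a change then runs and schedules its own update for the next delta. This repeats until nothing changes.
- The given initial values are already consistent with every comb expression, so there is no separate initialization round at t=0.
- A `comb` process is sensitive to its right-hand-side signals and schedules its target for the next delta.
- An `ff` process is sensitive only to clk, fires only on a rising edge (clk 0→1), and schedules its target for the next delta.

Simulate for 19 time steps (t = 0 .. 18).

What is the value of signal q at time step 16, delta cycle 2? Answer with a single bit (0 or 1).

[bits: p,u,q,clk,r]
t=0: Δ0=00000 Δ1=00010 Δ2=00110 Δ3=01110 Δ4=01111 Δ5=11111 | 5Δ
t=1: Δ0=11111 Δ1=11101 | 1Δ
t=2: Δ0=11101 Δ1=11111 Δ2=11011 Δ3=00010 | 3Δ
t=3: Δ0=00010 Δ1=00000 | 1Δ
t=4: Δ0=00000 Δ1=00010 Δ2=00110 Δ3=01110 Δ4=01111 Δ5=11111 | 5Δ
t=5: Δ0=11111 Δ1=11101 | 1Δ
t=6: Δ0=11101 Δ1=11111 Δ2=11011 Δ3=00010 | 3Δ
t=7: Δ0=00010 Δ1=00000 | 1Δ
t=8: Δ0=00000 Δ1=00010 Δ2=00110 Δ3=01110 Δ4=01111 Δ5=11111 | 5Δ
t=9: Δ0=11111 Δ1=11101 | 1Δ
t=10: Δ0=11101 Δ1=11111 Δ2=11011 Δ3=00010 | 3Δ
t=11: Δ0=00010 Δ1=00000 | 1Δ
t=12: Δ0=00000 Δ1=00010 Δ2=00110 Δ3=01110 Δ4=01111 Δ5=11111 | 5Δ
t=13: Δ0=11111 Δ1=11101 | 1Δ
t=14: Δ0=11101 Δ1=11111 Δ2=11011 Δ3=00010 | 3Δ
t=15: Δ0=00010 Δ1=00000 | 1Δ
t=16: Δ0=00000 Δ1=00010 Δ2=00110 Δ3=01110 Δ4=01111 Δ5=11111 | 5Δ
t=17: Δ0=11111 Δ1=11101 | 1Δ
t=18: Δ0=11101 Δ1=11111 Δ2=11011 Δ3=00010 | 3Δ

1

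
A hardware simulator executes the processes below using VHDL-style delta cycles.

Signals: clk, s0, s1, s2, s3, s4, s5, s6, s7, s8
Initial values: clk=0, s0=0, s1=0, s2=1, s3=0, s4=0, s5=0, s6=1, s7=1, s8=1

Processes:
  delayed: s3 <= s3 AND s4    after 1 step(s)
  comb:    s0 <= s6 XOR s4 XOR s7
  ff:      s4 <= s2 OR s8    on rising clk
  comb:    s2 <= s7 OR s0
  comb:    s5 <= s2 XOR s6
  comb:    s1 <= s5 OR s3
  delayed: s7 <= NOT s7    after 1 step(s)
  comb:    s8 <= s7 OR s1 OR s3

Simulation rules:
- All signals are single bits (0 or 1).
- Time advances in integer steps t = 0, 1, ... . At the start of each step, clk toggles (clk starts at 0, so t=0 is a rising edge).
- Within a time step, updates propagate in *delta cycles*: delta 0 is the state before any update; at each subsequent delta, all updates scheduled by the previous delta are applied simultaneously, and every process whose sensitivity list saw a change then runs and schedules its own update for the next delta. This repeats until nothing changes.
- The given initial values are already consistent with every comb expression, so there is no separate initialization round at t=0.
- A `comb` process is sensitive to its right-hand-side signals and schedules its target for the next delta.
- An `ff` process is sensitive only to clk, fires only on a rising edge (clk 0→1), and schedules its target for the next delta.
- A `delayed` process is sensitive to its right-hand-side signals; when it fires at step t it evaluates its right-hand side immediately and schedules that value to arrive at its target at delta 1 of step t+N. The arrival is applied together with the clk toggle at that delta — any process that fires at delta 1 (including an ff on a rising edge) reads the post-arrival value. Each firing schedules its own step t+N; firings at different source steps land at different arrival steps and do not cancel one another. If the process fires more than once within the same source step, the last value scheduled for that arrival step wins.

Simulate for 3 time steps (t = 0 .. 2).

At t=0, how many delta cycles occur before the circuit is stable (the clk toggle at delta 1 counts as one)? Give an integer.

[bits: s4,s5,s2,clk,s1,s7,s8,s3,s6,s0]
t=0: Δ0=0010011010 Δ1=0011011010 Δ2=1011011010 Δ3=1011011011 | 3Δ
t=1: Δ0=1011011011 Δ1=1010011011 | 1Δ
t=2: Δ0=1010011011 Δ1=1011011011 | 1Δ

3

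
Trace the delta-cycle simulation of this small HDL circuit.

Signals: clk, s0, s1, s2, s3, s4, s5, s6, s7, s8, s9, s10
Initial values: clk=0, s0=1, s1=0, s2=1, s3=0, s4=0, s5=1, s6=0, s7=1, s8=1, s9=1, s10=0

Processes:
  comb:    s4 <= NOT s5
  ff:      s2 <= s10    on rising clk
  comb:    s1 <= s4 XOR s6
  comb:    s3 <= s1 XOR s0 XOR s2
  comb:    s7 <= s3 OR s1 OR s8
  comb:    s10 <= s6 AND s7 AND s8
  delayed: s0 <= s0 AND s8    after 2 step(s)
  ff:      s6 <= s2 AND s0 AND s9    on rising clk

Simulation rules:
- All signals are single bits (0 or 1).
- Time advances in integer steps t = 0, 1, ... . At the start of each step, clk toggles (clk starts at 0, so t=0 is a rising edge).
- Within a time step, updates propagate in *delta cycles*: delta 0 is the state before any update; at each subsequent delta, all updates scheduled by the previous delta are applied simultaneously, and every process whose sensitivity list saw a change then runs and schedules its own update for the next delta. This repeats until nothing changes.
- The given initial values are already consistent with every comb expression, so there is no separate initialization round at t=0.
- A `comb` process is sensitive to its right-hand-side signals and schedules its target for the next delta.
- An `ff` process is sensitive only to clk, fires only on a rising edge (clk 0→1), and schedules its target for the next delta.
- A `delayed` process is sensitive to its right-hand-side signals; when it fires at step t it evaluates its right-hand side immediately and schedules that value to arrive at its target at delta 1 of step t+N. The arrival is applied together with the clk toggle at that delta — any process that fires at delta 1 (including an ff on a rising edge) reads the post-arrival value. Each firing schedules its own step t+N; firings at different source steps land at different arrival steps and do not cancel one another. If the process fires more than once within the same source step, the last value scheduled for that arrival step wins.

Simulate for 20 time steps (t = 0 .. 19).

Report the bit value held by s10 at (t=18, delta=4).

0

[bits: s7,s4,s2,s8,s9,s10,clk,s5,s0,s1,s6,s3]
t=0: Δ0=101110011000 Δ1=101110111000 Δ2=100110111010 Δ3=100111111111 Δ4=100111111110 | 4Δ
t=1: Δ0=100111111110 Δ1=100111011110 | 1Δ
t=2: Δ0=100111011110 Δ1=100111111110 Δ2=101111111100 Δ3=101110111001 Δ4=101110111000 | 4Δ
t=3: Δ0=101110111000 Δ1=101110011000 | 1Δ
t=4: Δ0=101110011000 Δ1=101110111000 Δ2=100110111010 Δ3=100111111111 Δ4=100111111110 | 4Δ
t=5: Δ0=100111111110 Δ1=100111011110 | 1Δ
t=6: Δ0=100111011110 Δ1=100111111110 Δ2=101111111100 Δ3=101110111001 Δ4=101110111000 | 4Δ
t=7: Δ0=101110111000 Δ1=101110011000 | 1Δ
t=8: Δ0=101110011000 Δ1=101110111000 Δ2=100110111010 Δ3=100111111111 Δ4=100111111110 | 4Δ
t=9: Δ0=100111111110 Δ1=100111011110 | 1Δ
t=10: Δ0=100111011110 Δ1=100111111110 Δ2=101111111100 Δ3=101110111001 Δ4=101110111000 | 4Δ
t=11: Δ0=101110111000 Δ1=101110011000 | 1Δ
t=12: Δ0=101110011000 Δ1=101110111000 Δ2=100110111010 Δ3=100111111111 Δ4=100111111110 | 4Δ
t=13: Δ0=100111111110 Δ1=100111011110 | 1Δ
t=14: Δ0=100111011110 Δ1=100111111110 Δ2=101111111100 Δ3=101110111001 Δ4=101110111000 | 4Δ
t=15: Δ0=101110111000 Δ1=101110011000 | 1Δ
t=16: Δ0=101110011000 Δ1=101110111000 Δ2=100110111010 Δ3=100111111111 Δ4=100111111110 | 4Δ
t=17: Δ0=100111111110 Δ1=100111011110 | 1Δ
t=18: Δ0=100111011110 Δ1=100111111110 Δ2=101111111100 Δ3=101110111001 Δ4=101110111000 | 4Δ
t=19: Δ0=101110111000 Δ1=101110011000 | 1Δ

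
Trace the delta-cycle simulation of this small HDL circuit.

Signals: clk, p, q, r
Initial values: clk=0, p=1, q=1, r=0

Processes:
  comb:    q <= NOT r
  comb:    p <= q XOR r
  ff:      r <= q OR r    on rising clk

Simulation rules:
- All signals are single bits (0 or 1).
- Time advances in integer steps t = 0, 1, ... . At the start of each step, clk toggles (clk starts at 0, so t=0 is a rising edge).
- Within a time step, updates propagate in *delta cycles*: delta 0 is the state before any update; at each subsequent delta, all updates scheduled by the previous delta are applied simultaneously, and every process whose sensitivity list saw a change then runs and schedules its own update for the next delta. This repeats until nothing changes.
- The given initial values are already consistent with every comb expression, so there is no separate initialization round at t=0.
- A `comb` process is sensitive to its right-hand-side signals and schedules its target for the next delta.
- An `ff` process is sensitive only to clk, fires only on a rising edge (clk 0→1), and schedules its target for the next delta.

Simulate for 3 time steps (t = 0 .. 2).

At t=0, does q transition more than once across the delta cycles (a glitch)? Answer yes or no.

no

t0.Δ0 clk=0 q=1 p=1 r=0
t0.Δ1 clk=1 q=1 p=1 r=0
t0.Δ2 clk=1 q=1 p=1 r=1
t0.Δ3 clk=1 q=0 p=0 r=1
t0.Δ4 clk=1 q=0 p=1 r=1
t1.Δ0 clk=1 q=0 p=1 r=1
t1.Δ1 clk=0 q=0 p=1 r=1
t2.Δ0 clk=0 q=0 p=1 r=1
t2.Δ1 clk=1 q=0 p=1 r=1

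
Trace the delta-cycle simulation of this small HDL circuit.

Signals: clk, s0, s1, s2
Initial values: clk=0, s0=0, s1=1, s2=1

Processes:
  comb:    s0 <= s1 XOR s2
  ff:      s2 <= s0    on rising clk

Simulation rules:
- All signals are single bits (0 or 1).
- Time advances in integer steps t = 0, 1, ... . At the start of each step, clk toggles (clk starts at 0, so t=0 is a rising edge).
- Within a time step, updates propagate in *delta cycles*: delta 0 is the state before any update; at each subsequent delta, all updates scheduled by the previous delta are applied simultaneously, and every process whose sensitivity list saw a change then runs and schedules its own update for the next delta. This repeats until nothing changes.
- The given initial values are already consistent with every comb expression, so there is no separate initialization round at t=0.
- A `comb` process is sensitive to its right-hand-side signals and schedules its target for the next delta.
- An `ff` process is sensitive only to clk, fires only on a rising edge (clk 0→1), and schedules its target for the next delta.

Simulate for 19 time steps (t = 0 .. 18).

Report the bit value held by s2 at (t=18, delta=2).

t=0 Δ0: clk=0 s0=0 s1=1 s2=1
  Δ1: clk:0→1
  Δ2: s2:1→0
  Δ3: s0:0→1
  (3Δ to stable)
t=1 Δ0: clk=1 s0=1 s1=1 s2=0
  Δ1: clk:1→0
  (1Δ to stable)
t=2 Δ0: clk=0 s0=1 s1=1 s2=0
  Δ1: clk:0→1
  Δ2: s2:0→1
  Δ3: s0:1→0
  (3Δ to stable)
t=3 Δ0: clk=1 s0=0 s1=1 s2=1
  Δ1: clk:1→0
  (1Δ to stable)
t=4 Δ0: clk=0 s0=0 s1=1 s2=1
  Δ1: clk:0→1
  Δ2: s2:1→0
  Δ3: s0:0→1
  (3Δ to stable)
t=5 Δ0: clk=1 s0=1 s1=1 s2=0
  Δ1: clk:1→0
  (1Δ to stable)
t=6 Δ0: clk=0 s0=1 s1=1 s2=0
  Δ1: clk:0→1
  Δ2: s2:0→1
  Δ3: s0:1→0
  (3Δ to stable)
t=7 Δ0: clk=1 s0=0 s1=1 s2=1
  Δ1: clk:1→0
  (1Δ to stable)
t=8 Δ0: clk=0 s0=0 s1=1 s2=1
  Δ1: clk:0→1
  Δ2: s2:1→0
  Δ3: s0:0→1
  (3Δ to stable)
t=9 Δ0: clk=1 s0=1 s1=1 s2=0
  Δ1: clk:1→0
  (1Δ to stable)
t=10 Δ0: clk=0 s0=1 s1=1 s2=0
  Δ1: clk:0→1
  Δ2: s2:0→1
  Δ3: s0:1→0
  (3Δ to stable)
t=11 Δ0: clk=1 s0=0 s1=1 s2=1
  Δ1: clk:1→0
  (1Δ to stable)
t=12 Δ0: clk=0 s0=0 s1=1 s2=1
  Δ1: clk:0→1
  Δ2: s2:1→0
  Δ3: s0:0→1
  (3Δ to stable)
t=13 Δ0: clk=1 s0=1 s1=1 s2=0
  Δ1: clk:1→0
  (1Δ to stable)
t=14 Δ0: clk=0 s0=1 s1=1 s2=0
  Δ1: clk:0→1
  Δ2: s2:0→1
  Δ3: s0:1→0
  (3Δ to stable)
t=15 Δ0: clk=1 s0=0 s1=1 s2=1
  Δ1: clk:1→0
  (1Δ to stable)
t=16 Δ0: clk=0 s0=0 s1=1 s2=1
  Δ1: clk:0→1
  Δ2: s2:1→0
  Δ3: s0:0→1
  (3Δ to stable)
t=17 Δ0: clk=1 s0=1 s1=1 s2=0
  Δ1: clk:1→0
  (1Δ to stable)
t=18 Δ0: clk=0 s0=1 s1=1 s2=0
  Δ1: clk:0→1
  Δ2: s2:0→1
  Δ3: s0:1→0
  (3Δ to stable)

1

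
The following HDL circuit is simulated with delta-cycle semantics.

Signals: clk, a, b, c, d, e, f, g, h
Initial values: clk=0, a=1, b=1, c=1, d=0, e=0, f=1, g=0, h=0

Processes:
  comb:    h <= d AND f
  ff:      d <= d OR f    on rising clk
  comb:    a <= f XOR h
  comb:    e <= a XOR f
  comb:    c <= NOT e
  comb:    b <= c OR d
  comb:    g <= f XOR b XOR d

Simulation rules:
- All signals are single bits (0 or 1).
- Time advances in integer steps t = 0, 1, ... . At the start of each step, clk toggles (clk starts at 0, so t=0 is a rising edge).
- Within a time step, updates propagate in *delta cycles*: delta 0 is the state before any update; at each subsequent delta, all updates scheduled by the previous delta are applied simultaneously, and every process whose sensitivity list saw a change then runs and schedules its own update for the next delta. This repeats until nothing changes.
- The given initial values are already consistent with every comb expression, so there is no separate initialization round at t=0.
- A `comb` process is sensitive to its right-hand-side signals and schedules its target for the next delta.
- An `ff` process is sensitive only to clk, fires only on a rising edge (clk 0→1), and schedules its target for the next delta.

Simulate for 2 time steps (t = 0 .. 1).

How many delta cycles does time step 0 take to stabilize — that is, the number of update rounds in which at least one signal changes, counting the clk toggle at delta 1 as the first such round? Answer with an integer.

[bits: b,d,clk,f,a,h,c,e,g]
t=0: Δ0=100110100 Δ1=101110100 Δ2=111110100 Δ3=111111101 Δ4=111101101 Δ5=111101111 Δ6=111101011 | 6Δ
t=1: Δ0=111101011 Δ1=110101011 | 1Δ

6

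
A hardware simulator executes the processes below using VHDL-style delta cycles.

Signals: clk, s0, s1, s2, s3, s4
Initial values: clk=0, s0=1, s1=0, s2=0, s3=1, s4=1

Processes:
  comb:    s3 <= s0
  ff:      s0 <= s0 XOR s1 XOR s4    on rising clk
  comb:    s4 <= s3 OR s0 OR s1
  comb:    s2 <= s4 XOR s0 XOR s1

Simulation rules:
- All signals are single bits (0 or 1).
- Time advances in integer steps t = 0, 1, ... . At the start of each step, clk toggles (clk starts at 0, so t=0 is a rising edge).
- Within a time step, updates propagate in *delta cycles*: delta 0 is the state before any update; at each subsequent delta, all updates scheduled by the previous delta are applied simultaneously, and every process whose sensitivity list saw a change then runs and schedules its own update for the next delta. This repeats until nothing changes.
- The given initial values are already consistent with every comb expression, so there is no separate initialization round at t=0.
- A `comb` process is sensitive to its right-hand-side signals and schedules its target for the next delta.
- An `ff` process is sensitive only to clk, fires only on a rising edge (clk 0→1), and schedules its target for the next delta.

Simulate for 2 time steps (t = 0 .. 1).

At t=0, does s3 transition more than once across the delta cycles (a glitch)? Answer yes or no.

no

[bits: clk,s2,s3,s1,s4,s0]
t=0: Δ0=001011 Δ1=101011 Δ2=101010 Δ3=110010 Δ4=110000 Δ5=100000 | 5Δ
t=1: Δ0=100000 Δ1=000000 | 1Δ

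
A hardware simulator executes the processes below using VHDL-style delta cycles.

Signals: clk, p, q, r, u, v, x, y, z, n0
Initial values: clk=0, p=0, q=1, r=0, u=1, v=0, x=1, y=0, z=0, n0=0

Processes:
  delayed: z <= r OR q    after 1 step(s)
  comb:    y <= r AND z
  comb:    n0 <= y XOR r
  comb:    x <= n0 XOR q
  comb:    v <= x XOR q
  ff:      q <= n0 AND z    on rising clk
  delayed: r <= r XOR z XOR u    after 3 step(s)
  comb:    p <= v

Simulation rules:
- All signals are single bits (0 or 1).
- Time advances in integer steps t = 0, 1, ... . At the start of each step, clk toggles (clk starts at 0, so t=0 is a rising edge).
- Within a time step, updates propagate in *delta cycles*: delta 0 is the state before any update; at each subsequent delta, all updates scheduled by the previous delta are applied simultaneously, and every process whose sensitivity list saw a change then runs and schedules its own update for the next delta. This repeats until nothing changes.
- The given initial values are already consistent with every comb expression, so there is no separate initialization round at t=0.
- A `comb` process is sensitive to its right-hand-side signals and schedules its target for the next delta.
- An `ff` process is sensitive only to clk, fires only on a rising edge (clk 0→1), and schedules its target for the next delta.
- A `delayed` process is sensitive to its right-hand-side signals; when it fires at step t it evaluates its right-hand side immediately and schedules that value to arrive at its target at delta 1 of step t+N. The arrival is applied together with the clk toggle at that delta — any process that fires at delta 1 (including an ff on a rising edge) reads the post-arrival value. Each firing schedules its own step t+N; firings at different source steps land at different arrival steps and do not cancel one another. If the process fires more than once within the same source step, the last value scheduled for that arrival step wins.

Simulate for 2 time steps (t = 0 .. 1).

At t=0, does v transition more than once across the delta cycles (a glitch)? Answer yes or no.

t=0 Δ0: u=1 z=0 clk=0 p=0 v=0 n0=0 y=0 q=1 r=0 x=1
  Δ1: clk:0→1
  Δ2: q:1→0
  Δ3: v:0→1, x:1→0
  Δ4: p:0→1, v:1→0
  Δ5: p:1→0
  (5Δ to stable)
t=1 Δ0: u=1 z=0 clk=1 p=0 v=0 n0=0 y=0 q=0 r=0 x=0
  Δ1: clk:1→0
  (1Δ to stable)

yes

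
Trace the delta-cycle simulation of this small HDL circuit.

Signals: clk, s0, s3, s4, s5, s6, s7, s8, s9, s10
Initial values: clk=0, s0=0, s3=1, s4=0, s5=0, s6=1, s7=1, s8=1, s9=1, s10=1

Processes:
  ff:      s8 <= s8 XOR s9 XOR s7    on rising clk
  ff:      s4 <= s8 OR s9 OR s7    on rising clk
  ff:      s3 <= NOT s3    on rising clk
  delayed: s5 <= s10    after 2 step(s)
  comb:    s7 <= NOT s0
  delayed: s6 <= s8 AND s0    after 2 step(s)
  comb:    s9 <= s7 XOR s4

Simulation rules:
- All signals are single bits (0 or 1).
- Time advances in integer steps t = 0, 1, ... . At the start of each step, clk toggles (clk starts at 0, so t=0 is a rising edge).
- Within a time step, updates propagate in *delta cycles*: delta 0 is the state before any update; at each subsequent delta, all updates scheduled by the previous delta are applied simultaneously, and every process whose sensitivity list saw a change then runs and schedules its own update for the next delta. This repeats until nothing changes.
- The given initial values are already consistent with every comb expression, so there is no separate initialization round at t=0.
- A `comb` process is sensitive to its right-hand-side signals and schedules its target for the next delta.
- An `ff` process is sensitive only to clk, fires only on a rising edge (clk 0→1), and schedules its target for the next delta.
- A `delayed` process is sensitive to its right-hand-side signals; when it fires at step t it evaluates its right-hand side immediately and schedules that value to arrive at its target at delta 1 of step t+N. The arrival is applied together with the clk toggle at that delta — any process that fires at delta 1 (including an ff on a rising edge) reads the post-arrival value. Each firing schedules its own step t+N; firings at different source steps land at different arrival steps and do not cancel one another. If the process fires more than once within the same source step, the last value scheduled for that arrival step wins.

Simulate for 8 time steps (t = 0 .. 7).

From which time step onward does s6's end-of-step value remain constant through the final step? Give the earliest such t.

4

t=0 Δ0: s4=0 s3=1 s8=1 clk=0 s6=1 s9=1 s0=0 s5=0 s7=1 s10=1
  Δ1: clk:0→1
  Δ2: s4:0→1, s3:1→0
  Δ3: s9:1→0
  (3Δ to stable)
t=1 Δ0: s4=1 s3=0 s8=1 clk=1 s6=1 s9=0 s0=0 s5=0 s7=1 s10=1
  Δ1: clk:1→0
  (1Δ to stable)
t=2 Δ0: s4=1 s3=0 s8=1 clk=0 s6=1 s9=0 s0=0 s5=0 s7=1 s10=1
  Δ1: clk:0→1
  Δ2: s3:0→1, s8:1→0
  (2Δ to stable)
t=3 Δ0: s4=1 s3=1 s8=0 clk=1 s6=1 s9=0 s0=0 s5=0 s7=1 s10=1
  Δ1: clk:1→0
  (1Δ to stable)
t=4 Δ0: s4=1 s3=1 s8=0 clk=0 s6=1 s9=0 s0=0 s5=0 s7=1 s10=1
  Δ1: clk:0→1, s6:1→0
  Δ2: s3:1→0, s8:0→1
  (2Δ to stable)
t=5 Δ0: s4=1 s3=0 s8=1 clk=1 s6=0 s9=0 s0=0 s5=0 s7=1 s10=1
  Δ1: clk:1→0
  (1Δ to stable)
t=6 Δ0: s4=1 s3=0 s8=1 clk=0 s6=0 s9=0 s0=0 s5=0 s7=1 s10=1
  Δ1: clk:0→1
  Δ2: s3:0→1, s8:1→0
  (2Δ to stable)
t=7 Δ0: s4=1 s3=1 s8=0 clk=1 s6=0 s9=0 s0=0 s5=0 s7=1 s10=1
  Δ1: clk:1→0
  (1Δ to stable)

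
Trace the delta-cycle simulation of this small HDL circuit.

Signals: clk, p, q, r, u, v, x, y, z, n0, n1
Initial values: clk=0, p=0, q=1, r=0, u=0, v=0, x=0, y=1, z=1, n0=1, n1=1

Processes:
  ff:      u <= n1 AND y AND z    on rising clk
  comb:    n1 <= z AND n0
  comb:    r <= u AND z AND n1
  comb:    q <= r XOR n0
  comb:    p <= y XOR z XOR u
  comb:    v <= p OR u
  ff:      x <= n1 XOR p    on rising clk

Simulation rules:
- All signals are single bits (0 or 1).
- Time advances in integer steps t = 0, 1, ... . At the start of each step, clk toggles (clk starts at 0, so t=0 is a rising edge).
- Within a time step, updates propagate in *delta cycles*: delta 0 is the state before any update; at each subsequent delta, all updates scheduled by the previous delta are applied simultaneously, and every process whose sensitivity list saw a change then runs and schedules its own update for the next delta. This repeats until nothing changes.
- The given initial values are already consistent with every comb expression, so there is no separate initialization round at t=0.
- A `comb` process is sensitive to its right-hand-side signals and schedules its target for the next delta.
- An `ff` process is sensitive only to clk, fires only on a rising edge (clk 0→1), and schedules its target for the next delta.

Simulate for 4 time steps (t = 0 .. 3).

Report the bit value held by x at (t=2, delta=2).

t=0 Δ0: p=0 n1=1 v=0 y=1 z=1 clk=0 n0=1 r=0 q=1 x=0 u=0
  Δ1: clk:0→1
  Δ2: x:0→1, u:0→1
  Δ3: p:0→1, v:0→1, r:0→1
  Δ4: q:1→0
  (4Δ to stable)
t=1 Δ0: p=1 n1=1 v=1 y=1 z=1 clk=1 n0=1 r=1 q=0 x=1 u=1
  Δ1: clk:1→0
  (1Δ to stable)
t=2 Δ0: p=1 n1=1 v=1 y=1 z=1 clk=0 n0=1 r=1 q=0 x=1 u=1
  Δ1: clk:0→1
  Δ2: x:1→0
  (2Δ to stable)
t=3 Δ0: p=1 n1=1 v=1 y=1 z=1 clk=1 n0=1 r=1 q=0 x=0 u=1
  Δ1: clk:1→0
  (1Δ to stable)

0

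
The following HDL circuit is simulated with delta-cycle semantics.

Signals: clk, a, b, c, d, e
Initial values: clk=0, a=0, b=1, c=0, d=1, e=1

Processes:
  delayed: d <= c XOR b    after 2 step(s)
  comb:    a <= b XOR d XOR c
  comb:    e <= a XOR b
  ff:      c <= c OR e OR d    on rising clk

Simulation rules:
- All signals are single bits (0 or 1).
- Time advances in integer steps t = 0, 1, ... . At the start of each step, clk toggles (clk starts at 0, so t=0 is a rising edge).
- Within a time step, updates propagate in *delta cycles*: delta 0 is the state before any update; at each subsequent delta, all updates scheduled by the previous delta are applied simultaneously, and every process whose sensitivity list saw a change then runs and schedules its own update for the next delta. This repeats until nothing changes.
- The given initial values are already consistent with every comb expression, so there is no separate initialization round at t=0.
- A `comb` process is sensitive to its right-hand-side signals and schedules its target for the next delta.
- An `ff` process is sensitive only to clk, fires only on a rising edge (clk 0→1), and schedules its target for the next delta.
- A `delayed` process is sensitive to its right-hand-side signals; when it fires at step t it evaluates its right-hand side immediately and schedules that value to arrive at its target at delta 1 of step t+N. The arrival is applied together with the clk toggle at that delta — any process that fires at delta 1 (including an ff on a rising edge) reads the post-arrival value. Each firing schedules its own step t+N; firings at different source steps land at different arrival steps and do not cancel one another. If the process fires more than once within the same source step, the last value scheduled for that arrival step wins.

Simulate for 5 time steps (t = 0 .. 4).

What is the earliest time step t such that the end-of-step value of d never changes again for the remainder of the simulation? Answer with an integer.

2

t0.Δ0 e=1 clk=0 b=1 d=1 c=0 a=0
t0.Δ1 e=1 clk=1 b=1 d=1 c=0 a=0
t0.Δ2 e=1 clk=1 b=1 d=1 c=1 a=0
t0.Δ3 e=1 clk=1 b=1 d=1 c=1 a=1
t0.Δ4 e=0 clk=1 b=1 d=1 c=1 a=1
t1.Δ0 e=0 clk=1 b=1 d=1 c=1 a=1
t1.Δ1 e=0 clk=0 b=1 d=1 c=1 a=1
t2.Δ0 e=0 clk=0 b=1 d=1 c=1 a=1
t2.Δ1 e=0 clk=1 b=1 d=0 c=1 a=1
t2.Δ2 e=0 clk=1 b=1 d=0 c=1 a=0
t2.Δ3 e=1 clk=1 b=1 d=0 c=1 a=0
t3.Δ0 e=1 clk=1 b=1 d=0 c=1 a=0
t3.Δ1 e=1 clk=0 b=1 d=0 c=1 a=0
t4.Δ0 e=1 clk=0 b=1 d=0 c=1 a=0
t4.Δ1 e=1 clk=1 b=1 d=0 c=1 a=0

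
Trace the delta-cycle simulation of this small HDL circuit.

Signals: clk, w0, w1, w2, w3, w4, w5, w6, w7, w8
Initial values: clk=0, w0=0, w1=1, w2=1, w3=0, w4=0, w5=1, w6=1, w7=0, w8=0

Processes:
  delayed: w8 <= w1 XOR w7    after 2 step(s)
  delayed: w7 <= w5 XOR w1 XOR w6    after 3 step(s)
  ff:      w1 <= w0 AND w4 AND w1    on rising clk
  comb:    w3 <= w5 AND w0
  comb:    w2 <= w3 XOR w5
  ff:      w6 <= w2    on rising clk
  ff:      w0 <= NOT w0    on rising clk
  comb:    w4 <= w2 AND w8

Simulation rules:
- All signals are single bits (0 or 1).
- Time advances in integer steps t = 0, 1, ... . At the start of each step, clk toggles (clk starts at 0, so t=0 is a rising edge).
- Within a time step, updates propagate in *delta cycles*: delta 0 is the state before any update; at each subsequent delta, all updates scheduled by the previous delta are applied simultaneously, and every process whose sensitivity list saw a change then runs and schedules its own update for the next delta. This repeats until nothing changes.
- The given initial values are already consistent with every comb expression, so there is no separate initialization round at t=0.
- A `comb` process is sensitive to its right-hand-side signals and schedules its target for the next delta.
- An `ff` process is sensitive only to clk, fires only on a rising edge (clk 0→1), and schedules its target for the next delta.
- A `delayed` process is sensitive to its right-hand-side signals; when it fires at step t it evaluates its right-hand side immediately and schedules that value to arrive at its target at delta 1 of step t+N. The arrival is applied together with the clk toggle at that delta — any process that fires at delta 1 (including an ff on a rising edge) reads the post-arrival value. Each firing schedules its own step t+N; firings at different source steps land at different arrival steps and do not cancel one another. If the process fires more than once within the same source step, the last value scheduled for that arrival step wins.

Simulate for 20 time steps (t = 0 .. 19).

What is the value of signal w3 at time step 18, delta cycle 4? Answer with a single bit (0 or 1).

t=0 Δ0: w2=1 w5=1 w3=0 w4=0 w1=1 w7=0 w6=1 clk=0 w8=0 w0=0
  Δ1: clk:0→1
  Δ2: w1:1→0, w0:0→1
  Δ3: w3:0→1
  Δ4: w2:1→0
  (4Δ to stable)
t=1 Δ0: w2=0 w5=1 w3=1 w4=0 w1=0 w7=0 w6=1 clk=1 w8=0 w0=1
  Δ1: clk:1→0
  (1Δ to stable)
t=2 Δ0: w2=0 w5=1 w3=1 w4=0 w1=0 w7=0 w6=1 clk=0 w8=0 w0=1
  Δ1: clk:0→1
  Δ2: w6:1→0, w0:1→0
  Δ3: w3:1→0
  Δ4: w2:0→1
  (4Δ to stable)
t=3 Δ0: w2=1 w5=1 w3=0 w4=0 w1=0 w7=0 w6=0 clk=1 w8=0 w0=0
  Δ1: clk:1→0
  (1Δ to stable)
t=4 Δ0: w2=1 w5=1 w3=0 w4=0 w1=0 w7=0 w6=0 clk=0 w8=0 w0=0
  Δ1: clk:0→1
  Δ2: w6:0→1, w0:0→1
  Δ3: w3:0→1
  Δ4: w2:1→0
  (4Δ to stable)
t=5 Δ0: w2=0 w5=1 w3=1 w4=0 w1=0 w7=0 w6=1 clk=1 w8=0 w0=1
  Δ1: w7:0→1, clk:1→0
  (1Δ to stable)
t=6 Δ0: w2=0 w5=1 w3=1 w4=0 w1=0 w7=1 w6=1 clk=0 w8=0 w0=1
  Δ1: clk:0→1
  Δ2: w6:1→0, w0:1→0
  Δ3: w3:1→0
  Δ4: w2:0→1
  (4Δ to stable)
t=7 Δ0: w2=1 w5=1 w3=0 w4=0 w1=0 w7=1 w6=0 clk=1 w8=0 w0=0
  Δ1: w7:1→0, clk:1→0, w8:0→1
  Δ2: w4:0→1
  (2Δ to stable)
t=8 Δ0: w2=1 w5=1 w3=0 w4=1 w1=0 w7=0 w6=0 clk=0 w8=1 w0=0
  Δ1: clk:0→1
  Δ2: w6:0→1, w0:0→1
  Δ3: w3:0→1
  Δ4: w2:1→0
  Δ5: w4:1→0
  (5Δ to stable)
t=9 Δ0: w2=0 w5=1 w3=1 w4=0 w1=0 w7=0 w6=1 clk=1 w8=1 w0=1
  Δ1: w7:0→1, clk:1→0, w8:1→0
  (1Δ to stable)
t=10 Δ0: w2=0 w5=1 w3=1 w4=0 w1=0 w7=1 w6=1 clk=0 w8=0 w0=1
  Δ1: clk:0→1
  Δ2: w6:1→0, w0:1→0
  Δ3: w3:1→0
  Δ4: w2:0→1
  (4Δ to stable)
t=11 Δ0: w2=1 w5=1 w3=0 w4=0 w1=0 w7=1 w6=0 clk=1 w8=0 w0=0
  Δ1: w7:1→0, clk:1→0, w8:0→1
  Δ2: w4:0→1
  (2Δ to stable)
t=12 Δ0: w2=1 w5=1 w3=0 w4=1 w1=0 w7=0 w6=0 clk=0 w8=1 w0=0
  Δ1: clk:0→1
  Δ2: w6:0→1, w0:0→1
  Δ3: w3:0→1
  Δ4: w2:1→0
  Δ5: w4:1→0
  (5Δ to stable)
t=13 Δ0: w2=0 w5=1 w3=1 w4=0 w1=0 w7=0 w6=1 clk=1 w8=1 w0=1
  Δ1: w7:0→1, clk:1→0, w8:1→0
  (1Δ to stable)
t=14 Δ0: w2=0 w5=1 w3=1 w4=0 w1=0 w7=1 w6=1 clk=0 w8=0 w0=1
  Δ1: clk:0→1
  Δ2: w6:1→0, w0:1→0
  Δ3: w3:1→0
  Δ4: w2:0→1
  (4Δ to stable)
t=15 Δ0: w2=1 w5=1 w3=0 w4=0 w1=0 w7=1 w6=0 clk=1 w8=0 w0=0
  Δ1: w7:1→0, clk:1→0, w8:0→1
  Δ2: w4:0→1
  (2Δ to stable)
t=16 Δ0: w2=1 w5=1 w3=0 w4=1 w1=0 w7=0 w6=0 clk=0 w8=1 w0=0
  Δ1: clk:0→1
  Δ2: w6:0→1, w0:0→1
  Δ3: w3:0→1
  Δ4: w2:1→0
  Δ5: w4:1→0
  (5Δ to stable)
t=17 Δ0: w2=0 w5=1 w3=1 w4=0 w1=0 w7=0 w6=1 clk=1 w8=1 w0=1
  Δ1: w7:0→1, clk:1→0, w8:1→0
  (1Δ to stable)
t=18 Δ0: w2=0 w5=1 w3=1 w4=0 w1=0 w7=1 w6=1 clk=0 w8=0 w0=1
  Δ1: clk:0→1
  Δ2: w6:1→0, w0:1→0
  Δ3: w3:1→0
  Δ4: w2:0→1
  (4Δ to stable)
t=19 Δ0: w2=1 w5=1 w3=0 w4=0 w1=0 w7=1 w6=0 clk=1 w8=0 w0=0
  Δ1: w7:1→0, clk:1→0, w8:0→1
  Δ2: w4:0→1
  (2Δ to stable)

0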